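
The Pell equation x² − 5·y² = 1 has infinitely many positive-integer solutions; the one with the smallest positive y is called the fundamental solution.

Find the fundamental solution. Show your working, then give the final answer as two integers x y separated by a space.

9 4

[2; 4] for √5; ℓ=1 ⇒ convergent index 1
step 0: (2, 1)  from 2·(1,0) + (0,1)
step 1: (9, 4)  from 4·(2,1) + (1,0)
→ (9, 4).  Check: 9²=81, 5·4²=80, difference 1.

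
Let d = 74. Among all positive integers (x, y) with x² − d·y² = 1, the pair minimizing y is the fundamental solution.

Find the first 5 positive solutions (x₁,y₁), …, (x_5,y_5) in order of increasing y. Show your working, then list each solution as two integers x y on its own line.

[8; 1,1,1,1,16] for √74; ℓ=5 ⇒ convergent index 9
a_0=8:  p_0=8·1+0=8,  q_0=8·0+1=1
…
a_3=1:  p_3=1·17+9=26,  q_3=1·2+1=3
a_4=1:  p_4=1·26+17=43,  q_4=1·3+2=5
a_5=16:  p_5=16·43+26=714,  q_5=16·5+3=83
…
a_8=1:  p_8=1·1471+757=2228,  q_8=1·171+88=259
a_9=1:  p_9=1·2228+1471=3699,  q_9=1·259+171=430
(x₁, y₁) = (3699, 430);  3699² − 74·430² = 1 ✓
(x_2, y_2) = (3699·3699 + 74·430·430, 3699·430 + 430·3699) = (27365201, 3181140)
(x_3, y_3) = (3699·27365201 + 74·430·3181140, 3699·3181140 + 430·27365201) = (202447753299, 23534073290)
(x_4, y_4) = (3699·202447753299 + 74·430·23534073290, 3699·23534073290 + 430·202447753299) = (1497708451540801, 174105071018280)
(x_5, y_5) = (3699·1497708451540801 + 74·430·174105071018280, 3699·174105071018280 + 430·1497708451540801) = (11080046922051092499, 1288029291859162150)

3699 430
27365201 3181140
202447753299 23534073290
1497708451540801 174105071018280
11080046922051092499 1288029291859162150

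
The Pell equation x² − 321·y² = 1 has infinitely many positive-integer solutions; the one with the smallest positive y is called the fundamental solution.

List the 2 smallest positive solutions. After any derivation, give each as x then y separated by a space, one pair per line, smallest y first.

√321 = [17; 1,10,1,34, …], period ℓ=4 (even) → k=3
a_0=17:  p_0=17·1+0=17,  q_0=17·0+1=1
…
a_2=10:  p_2=10·18+17=197,  q_2=10·1+1=11
a_3=1:  p_3=1·197+18=215,  q_3=1·11+1=12
fundamental: x₁=215, y₁=12  (since 46225 − 321·144 = 1)
(x_2, y_2) = (215·215 + 321·12·12, 215·12 + 12·215) = (92449, 5160)

215 12
92449 5160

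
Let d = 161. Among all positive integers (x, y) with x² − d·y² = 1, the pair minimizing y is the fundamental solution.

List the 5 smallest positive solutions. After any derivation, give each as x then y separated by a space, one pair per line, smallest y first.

d=161: √d = [12; 1,2,4,1,2,1,4,2,1,24] (ℓ=10, even), read p_9/q_9
step 0: (12, 1)  from 12·(1,0) + (0,1)
…
step 2: (38, 3)  from 2·(13,1) + (12,1)
step 3: (165, 13)  from 4·(38,3) + (13,1)
step 4: (203, 16)  from 1·(165,13) + (38,3)
…
step 6: (774, 61)  from 1·(571,45) + (203,16)
…
step 8: (8108, 639)  from 2·(3667,289) + (774,61)
step 9: (11775, 928)  from 1·(8108,639) + (3667,289)
(x₁, y₁) = (11775, 928);  11775² − 161·928² = 1 ✓
(11775+928√161)^2 = 277301249 + 21854400√161
(11775+928√161)^3 = 6530444402175 + 514671119072√161
(11775+928√161)^4 = 153791965393920001 + 12120504832291200√161
(11775+928√161)^5 = 3621800778496371621375 + 285437888285786640928√161

11775 928
277301249 21854400
6530444402175 514671119072
153791965393920001 12120504832291200
3621800778496371621375 285437888285786640928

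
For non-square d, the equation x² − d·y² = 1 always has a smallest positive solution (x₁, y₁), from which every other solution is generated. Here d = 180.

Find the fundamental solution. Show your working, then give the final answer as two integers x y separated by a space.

d=180: √d = [13; 2,2,2,26] (ℓ=4, even), read p_3/q_3
k=0  a_k=13  p_k/q_k = 13/1
k=1  a_k=2  p_k/q_k = 27/2
k=2  a_k=2  p_k/q_k = 67/5
k=3  a_k=2  p_k/q_k = 161/12
fundamental: x₁=161, y₁=12  (since 25921 − 180·144 = 1)

161 12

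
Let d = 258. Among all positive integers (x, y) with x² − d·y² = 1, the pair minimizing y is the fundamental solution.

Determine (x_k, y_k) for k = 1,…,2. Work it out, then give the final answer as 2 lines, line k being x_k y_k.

[16; 16,32] for √258; ℓ=2 ⇒ convergent index 1
a_0=16:  p_0=16·1+0=16,  q_0=16·0+1=1
a_1=16:  p_1=16·16+1=257,  q_1=16·1+0=16
fundamental: x₁=257, y₁=16  (since 66049 − 258·256 = 1)
(257+16√258)^2 = 132097 + 8224√258

257 16
132097 8224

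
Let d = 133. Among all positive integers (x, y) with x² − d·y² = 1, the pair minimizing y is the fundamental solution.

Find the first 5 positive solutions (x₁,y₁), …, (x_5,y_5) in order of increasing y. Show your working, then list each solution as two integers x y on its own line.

2588599 224460
13401689565601 1162073863080
69383200415647777399 6016286479789825380
359210566425477440164982401 31147506330593762303822160
1859704226076779569066850908714999 161256807479731348725343689282300

[11; 1,1,7,5,1,…,1,1,22] for √133; ℓ=16 ⇒ convergent index 15
step 0: (11, 1)  from 11·(1,0) + (0,1)
step 1: (12, 1)  from 1·(11,1) + (1,0)
…
step 3: (173, 15)  from 7·(23,2) + (12,1)
…
step 6: (1949, 169)  from 1·(1061,92) + (888,77)
step 7: (3010, 261)  from 1·(1949,169) + (1061,92)
step 8: (7969, 691)  from 2·(3010,261) + (1949,169)
…
step 10: (18948, 1643)  from 1·(10979,952) + (7969,691)
step 11: (29927, 2595)  from 1·(18948,1643) + (10979,952)
…
step 14: (1378591, 119539)  from 1·(1210008,104921) + (168583,14618)
step 15: (2588599, 224460)  from 1·(1378591,119539) + (1210008,104921)
(x₁, y₁) = (2588599, 224460);  2588599² − 133·224460² = 1 ✓
(x_2, y_2) = (2588599·2588599 + 133·224460·224460, 2588599·224460 + 224460·2588599) = (13401689565601, 1162073863080)
(x_3, y_3) = (2588599·13401689565601 + 133·224460·1162073863080, 2588599·1162073863080 + 224460·13401689565601) = (69383200415647777399, 6016286479789825380)
(x_4, y_4) = (2588599·69383200415647777399 + 133·224460·6016286479789825380, 2588599·6016286479789825380 + 224460·69383200415647777399) = (359210566425477440164982401, 31147506330593762303822160)
(x_5, y_5) = (2588599·359210566425477440164982401 + 133·224460·31147506330593762303822160, 2588599·31147506330593762303822160 + 224460·359210566425477440164982401) = (1859704226076779569066850908714999, 161256807479731348725343689282300)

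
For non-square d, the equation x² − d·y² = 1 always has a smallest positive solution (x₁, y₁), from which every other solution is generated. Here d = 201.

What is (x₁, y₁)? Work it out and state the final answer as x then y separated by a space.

515095 36332

√201 → a₀=14, period (5,1,1,1,2,…,1,5,28); ℓ=14 even so k=13
step 0: (14, 1)  from 14·(1,0) + (0,1)
step 1: (71, 5)  from 5·(14,1) + (1,0)
step 2: (85, 6)  from 1·(71,5) + (14,1)
step 3: (156, 11)  from 1·(85,6) + (71,5)
…
step 12: (91402, 6447)  from 1·(58085,4097) + (33317,2350)
step 13: (515095, 36332)  from 5·(91402,6447) + (58085,4097)
fundamental: x₁=515095, y₁=36332  (since 265322859025 − 201·1320014224 = 1)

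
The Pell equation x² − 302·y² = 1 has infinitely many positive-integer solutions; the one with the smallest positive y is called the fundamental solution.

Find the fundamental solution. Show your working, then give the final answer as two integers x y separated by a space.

4276623 246092

d=302: √d = [17; 2,1,1,1,4,…,1,2,34] (ℓ=16, even), read p_15/q_15
k=0  a_k=17  p_k/q_k = 17/1
k=1  a_k=2  p_k/q_k = 35/2
k=2  a_k=1  p_k/q_k = 52/3
…
k=4  a_k=1  p_k/q_k = 139/8
k=5  a_k=4  p_k/q_k = 643/37
…
k=9  a_k=1  p_k/q_k = 36581/2105
…
k=13  a_k=1  p_k/q_k = 1042237/59974
k=14  a_k=1  p_k/q_k = 1617193/93059
k=15  a_k=2  p_k/q_k = 4276623/246092
fundamental: x₁=4276623, y₁=246092  (since 18289504284129 − 302·60561272464 = 1)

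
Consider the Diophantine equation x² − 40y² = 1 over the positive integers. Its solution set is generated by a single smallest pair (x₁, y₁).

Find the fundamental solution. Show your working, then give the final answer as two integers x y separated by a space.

19 3

d=40: √d = [6; 3,12] (ℓ=2, even), read p_1/q_1
i=0: a=6 ⇒ p=6, q=1
i=1: a=3 ⇒ p=19, q=3
→ (19, 3).  Check: 19²=361, 40·3²=360, difference 1.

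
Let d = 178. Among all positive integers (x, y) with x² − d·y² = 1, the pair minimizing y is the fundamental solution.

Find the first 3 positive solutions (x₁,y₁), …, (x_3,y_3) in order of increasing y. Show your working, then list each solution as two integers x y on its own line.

[13; 2,1,12,1,2,26] for √178; ℓ=6 ⇒ convergent index 5
k=0  a_k=13  p_k/q_k = 13/1
k=1  a_k=2  p_k/q_k = 27/2
k=2  a_k=1  p_k/q_k = 40/3
…
k=4  a_k=1  p_k/q_k = 547/41
k=5  a_k=2  p_k/q_k = 1601/120
fundamental: x₁=1601, y₁=120  (since 2563201 − 178·14400 = 1)
k=2:  x_2 = 1601·1601+178·120·120 = 5126401,  y_2 = 1601·120+120·1601 = 384240
k=3:  x_3 = 1601·5126401+178·120·384240 = 16414734401,  y_3 = 1601·384240+120·5126401 = 1230336360

1601 120
5126401 384240
16414734401 1230336360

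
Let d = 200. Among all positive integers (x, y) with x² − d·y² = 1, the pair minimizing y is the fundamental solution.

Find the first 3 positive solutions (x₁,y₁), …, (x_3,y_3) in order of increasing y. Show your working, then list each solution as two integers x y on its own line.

d=200: √d = [14; 7,28] (ℓ=2, even), read p_1/q_1
i=0: a=14 ⇒ p=14, q=1
i=1: a=7 ⇒ p=99, q=7
fundamental: x₁=99, y₁=7  (since 9801 − 200·49 = 1)
k=2:  x_2 = 99·99+200·7·7 = 19601,  y_2 = 99·7+7·99 = 1386
k=3:  x_3 = 99·19601+200·7·1386 = 3880899,  y_3 = 99·1386+7·19601 = 274421

99 7
19601 1386
3880899 274421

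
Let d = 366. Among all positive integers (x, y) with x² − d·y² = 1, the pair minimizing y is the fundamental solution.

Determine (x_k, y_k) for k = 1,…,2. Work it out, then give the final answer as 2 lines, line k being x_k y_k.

√366 → a₀=19, period (7,1,1,1,2,12,2,1,1,1,7,38); ℓ=12 even so k=11
step 0: (19, 1)  from 19·(1,0) + (0,1)
step 1: (134, 7)  from 7·(19,1) + (1,0)
…
step 8: (44499, 2326)  from 1·(30055,1571) + (14444,755)
step 9: (74554, 3897)  from 1·(44499,2326) + (30055,1571)
step 10: (119053, 6223)  from 1·(74554,3897) + (44499,2326)
step 11: (907925, 47458)  from 7·(119053,6223) + (74554,3897)
(x₁, y₁) = (907925, 47458);  907925² − 366·47458² = 1 ✓
(907925+47458√366)^2 = 1648655611249 + 86176609300√366

907925 47458
1648655611249 86176609300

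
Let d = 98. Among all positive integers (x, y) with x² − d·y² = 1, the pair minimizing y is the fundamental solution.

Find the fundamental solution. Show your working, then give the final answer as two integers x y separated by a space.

99 10

[9; 1,8,1,18] for √98; ℓ=4 ⇒ convergent index 3
a_0=9:  p_0=9·1+0=9,  q_0=9·0+1=1
…
a_2=8:  p_2=8·10+9=89,  q_2=8·1+1=9
a_3=1:  p_3=1·89+10=99,  q_3=1·9+1=10
(x₁, y₁) = (99, 10);  99² − 98·10² = 1 ✓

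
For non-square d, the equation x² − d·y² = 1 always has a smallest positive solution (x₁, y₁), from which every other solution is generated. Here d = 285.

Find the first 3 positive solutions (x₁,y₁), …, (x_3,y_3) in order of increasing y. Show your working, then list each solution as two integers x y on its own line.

2431 144
11819521 700128
57466508671 3404022192

[16; 1,7,2,7,1,32] for √285; ℓ=6 ⇒ convergent index 5
step 0: (16, 1)  from 16·(1,0) + (0,1)
step 1: (17, 1)  from 1·(16,1) + (1,0)
…
step 3: (287, 17)  from 2·(135,8) + (17,1)
step 4: (2144, 127)  from 7·(287,17) + (135,8)
step 5: (2431, 144)  from 1·(2144,127) + (287,17)
fundamental: x₁=2431, y₁=144  (since 5909761 − 285·20736 = 1)
(x_2, y_2) = (2431·2431 + 285·144·144, 2431·144 + 144·2431) = (11819521, 700128)
(x_3, y_3) = (2431·11819521 + 285·144·700128, 2431·700128 + 144·11819521) = (57466508671, 3404022192)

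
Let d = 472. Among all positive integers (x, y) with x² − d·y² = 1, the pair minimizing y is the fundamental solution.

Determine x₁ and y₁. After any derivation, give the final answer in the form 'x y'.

[21; 1,2,1,1,1,…,2,1,42] for √472; ℓ=14 ⇒ convergent index 13
a_0=21:  p_0=21·1+0=21,  q_0=21·0+1=1
a_1=1:  p_1=1·21+1=22,  q_1=1·1+0=1
…
a_4=1:  p_4=1·87+65=152,  q_4=1·4+3=7
a_5=1:  p_5=1·152+87=239,  q_5=1·7+4=11
a_6=4:  p_6=4·239+152=1108,  q_6=4·11+7=51
a_7=5:  p_7=5·1108+239=5779,  q_7=5·51+11=266
a_8=4:  p_8=4·5779+1108=24224,  q_8=4·266+51=1115
…
a_10=1:  p_10=1·30003+24224=54227,  q_10=1·1381+1115=2496
…
a_12=2:  p_12=2·84230+54227=222687,  q_12=2·3877+2496=10250
a_13=1:  p_13=1·222687+84230=306917,  q_13=1·10250+3877=14127
→ (306917, 14127).  Check: 306917²=94198044889, 472·14127²=94198044888, difference 1.

306917 14127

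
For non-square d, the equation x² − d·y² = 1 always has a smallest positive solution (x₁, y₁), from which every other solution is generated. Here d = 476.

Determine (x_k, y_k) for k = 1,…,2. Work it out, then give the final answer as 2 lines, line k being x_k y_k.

√476 → a₀=21, period (1,4,2,10,2,4,1,42); ℓ=8 even so k=7
a_0=21:  p_0=21·1+0=21,  q_0=21·0+1=1
a_1=1:  p_1=1·21+1=22,  q_1=1·1+0=1
a_2=4:  p_2=4·22+21=109,  q_2=4·1+1=5
…
a_4=10:  p_4=10·240+109=2509,  q_4=10·11+5=115
a_5=2:  p_5=2·2509+240=5258,  q_5=2·115+11=241
a_6=4:  p_6=4·5258+2509=23541,  q_6=4·241+115=1079
a_7=1:  p_7=1·23541+5258=28799,  q_7=1·1079+241=1320
→ (28799, 1320).  Check: 28799²=829382401, 476·1320²=829382400, difference 1.
k=2:  x_2 = 28799·28799+476·1320·1320 = 1658764801,  y_2 = 28799·1320+1320·28799 = 76029360

28799 1320
1658764801 76029360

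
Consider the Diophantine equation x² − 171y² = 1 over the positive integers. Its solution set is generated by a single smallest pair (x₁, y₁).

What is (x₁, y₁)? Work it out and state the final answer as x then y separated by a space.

170 13

d=171: √d = [13; 13,26] (ℓ=2, even), read p_1/q_1
step 0: (13, 1)  from 13·(1,0) + (0,1)
step 1: (170, 13)  from 13·(13,1) + (1,0)
(x₁, y₁) = (170, 13);  170² − 171·13² = 1 ✓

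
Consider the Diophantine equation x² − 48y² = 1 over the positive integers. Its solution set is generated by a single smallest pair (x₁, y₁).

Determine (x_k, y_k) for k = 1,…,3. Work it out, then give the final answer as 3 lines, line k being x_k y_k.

7 1
97 14
1351 195

[6; 1,12] for √48; ℓ=2 ⇒ convergent index 1
step 0: (6, 1)  from 6·(1,0) + (0,1)
step 1: (7, 1)  from 1·(6,1) + (1,0)
→ (7, 1).  Check: 7²=49, 48·1²=48, difference 1.
n=2: (7,1)∘(7,1) = (7·7+48·1·1, 7·1+1·7) = (97,14)
n=3: (97,14)∘(7,1) = (7·97+48·1·14, 7·14+1·97) = (1351,195)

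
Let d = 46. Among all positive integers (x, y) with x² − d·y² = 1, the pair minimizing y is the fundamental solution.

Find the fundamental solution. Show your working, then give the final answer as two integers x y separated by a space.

√46 = [6; 1,3,1,1,2,6,2,1,1,3,1,12, …], period ℓ=12 (even) → k=11
step 0: (6, 1)  from 6·(1,0) + (0,1)
…
step 2: (27, 4)  from 3·(7,1) + (6,1)
step 3: (34, 5)  from 1·(27,4) + (7,1)
step 4: (61, 9)  from 1·(34,5) + (27,4)
step 5: (156, 23)  from 2·(61,9) + (34,5)
step 6: (997, 147)  from 6·(156,23) + (61,9)
step 7: (2150, 317)  from 2·(997,147) + (156,23)
…
step 10: (19038, 2807)  from 3·(5297,781) + (3147,464)
step 11: (24335, 3588)  from 1·(19038,2807) + (5297,781)
→ (24335, 3588).  Check: 24335²=592192225, 46·3588²=592192224, difference 1.

24335 3588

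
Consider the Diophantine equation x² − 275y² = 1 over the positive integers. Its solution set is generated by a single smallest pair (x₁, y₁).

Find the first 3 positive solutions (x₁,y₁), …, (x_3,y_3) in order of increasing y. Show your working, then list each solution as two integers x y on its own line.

d=275: √d = [16; 1,1,2,1,1,32] (ℓ=6, even), read p_5/q_5
k=0  a_k=16  p_k/q_k = 16/1
…
k=2  a_k=1  p_k/q_k = 33/2
…
k=4  a_k=1  p_k/q_k = 116/7
k=5  a_k=1  p_k/q_k = 199/12
(x₁, y₁) = (199, 12);  199² − 275·12² = 1 ✓
n=2: (199,12)∘(199,12) = (199·199+275·12·12, 199·12+12·199) = (79201,4776)
n=3: (79201,4776)∘(199,12) = (199·79201+275·12·4776, 199·4776+12·79201) = (31521799,1900836)

199 12
79201 4776
31521799 1900836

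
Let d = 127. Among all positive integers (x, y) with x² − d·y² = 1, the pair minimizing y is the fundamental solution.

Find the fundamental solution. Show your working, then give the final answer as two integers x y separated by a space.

d=127: √d = [11; 3,1,2,2,7,11,7,2,2,1,3,22] (ℓ=12, even), read p_11/q_11
i=0: a=11 ⇒ p=11, q=1
i=1: a=3 ⇒ p=34, q=3
i=2: a=1 ⇒ p=45, q=4
i=3: a=2 ⇒ p=124, q=11
i=4: a=2 ⇒ p=293, q=26
…
i=6: a=11 ⇒ p=24218, q=2149
i=7: a=7 ⇒ p=171701, q=15236
i=8: a=2 ⇒ p=367620, q=32621
i=9: a=2 ⇒ p=906941, q=80478
i=10: a=1 ⇒ p=1274561, q=113099
i=11: a=3 ⇒ p=4730624, q=419775
fundamental: x₁=4730624, y₁=419775  (since 22378803429376 − 127·176211050625 = 1)

4730624 419775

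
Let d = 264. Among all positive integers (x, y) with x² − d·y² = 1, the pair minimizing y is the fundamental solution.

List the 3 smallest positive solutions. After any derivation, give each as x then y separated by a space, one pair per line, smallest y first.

d=264: √d = [16; 4,32] (ℓ=2, even), read p_1/q_1
a_0=16:  p_0=16·1+0=16,  q_0=16·0+1=1
a_1=4:  p_1=4·16+1=65,  q_1=4·1+0=4
(x₁, y₁) = (65, 4);  65² − 264·4² = 1 ✓
(65+4√264)^2 = 8449 + 520√264
(65+4√264)^3 = 1098305 + 67596√264

65 4
8449 520
1098305 67596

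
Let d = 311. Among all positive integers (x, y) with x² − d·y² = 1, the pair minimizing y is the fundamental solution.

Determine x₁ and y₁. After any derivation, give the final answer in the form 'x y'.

[17; 1,1,1,2,1,…,1,1,34] for √311; ℓ=16 ⇒ convergent index 15
step 0: (17, 1)  from 17·(1,0) + (0,1)
…
step 2: (35, 2)  from 1·(18,1) + (17,1)
step 3: (53, 3)  from 1·(35,2) + (18,1)
step 4: (141, 8)  from 2·(53,3) + (35,2)
step 5: (194, 11)  from 1·(141,8) + (53,3)
step 6: (1305, 74)  from 6·(194,11) + (141,8)
…
step 8: (71158, 4035)  from 17·(4109,233) + (1305,74)
step 9: (217583, 12338)  from 3·(71158,4035) + (4109,233)
…
step 11: (1594239, 90401)  from 1·(1376656,78063) + (217583,12338)
…
step 14: (10724507, 608131)  from 1·(6159373,349266) + (4565134,258865)
step 15: (16883880, 957397)  from 1·(10724507,608131) + (6159373,349266)
(x₁, y₁) = (16883880, 957397);  16883880² − 311·957397² = 1 ✓

16883880 957397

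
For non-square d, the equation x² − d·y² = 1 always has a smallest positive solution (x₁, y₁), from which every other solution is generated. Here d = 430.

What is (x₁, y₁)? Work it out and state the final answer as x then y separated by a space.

[20; 1,2,1,3,1,…,2,1,40] for √430; ℓ=14 ⇒ convergent index 13
step 0: (20, 1)  from 20·(1,0) + (0,1)
step 1: (21, 1)  from 1·(20,1) + (1,0)
…
step 5: (394, 19)  from 1·(311,15) + (83,4)
step 6: (2675, 129)  from 6·(394,19) + (311,15)
…
step 8: (133439, 6435)  from 6·(21794,1051) + (2675,129)
step 9: (155233, 7486)  from 1·(133439,6435) + (21794,1051)
…
step 12: (2107880, 101651)  from 2·(754371,36379) + (599138,28893)
step 13: (2862251, 138030)  from 1·(2107880,101651) + (754371,36379)
fundamental: x₁=2862251, y₁=138030  (since 8192480787001 − 430·19052280900 = 1)

2862251 138030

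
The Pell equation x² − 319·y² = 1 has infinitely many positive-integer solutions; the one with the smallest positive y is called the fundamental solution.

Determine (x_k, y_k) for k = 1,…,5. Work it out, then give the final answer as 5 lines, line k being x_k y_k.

12901780 722361
332911854336799 18639485405160
8590311008090840302660 480965080021169647239
221660605515932150288251132801 12410611300231033623224965680
5719632734066677605580897309458268900 320237953322189008993822774252173561

d=319: √d = [17; 1,6,5,1,4,…,6,1,34] (ℓ=14, even), read p_13/q_13
i=0: a=17 ⇒ p=17, q=1
i=1: a=1 ⇒ p=18, q=1
i=2: a=6 ⇒ p=125, q=7
…
i=5: a=4 ⇒ p=3715, q=208
i=6: a=3 ⇒ p=11913, q=667
…
i=9: a=4 ⇒ p=250816, q=14043
i=10: a=1 ⇒ p=309613, q=17335
…
i=12: a=6 ⇒ p=11102899, q=621643
i=13: a=1 ⇒ p=12901780, q=722361
→ (12901780, 722361).  Check: 12901780²=166455927168400, 319·722361²=166455927168399, difference 1.
(12901780+722361√319)^2 = 332911854336799 + 18639485405160√319
(12901780+722361√319)^3 = 8590311008090840302660 + 480965080021169647239√319
(12901780+722361√319)^4 = 221660605515932150288251132801 + 12410611300231033623224965680√319
(12901780+722361√319)^5 = 5719632734066677605580897309458268900 + 320237953322189008993822774252173561√319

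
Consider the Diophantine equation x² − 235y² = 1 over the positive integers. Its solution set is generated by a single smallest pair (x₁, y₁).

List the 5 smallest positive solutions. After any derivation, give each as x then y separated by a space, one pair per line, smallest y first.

46 3
4231 276
389206 25389
35802721 2335512
3293461126 214841715

[15; 3,30] for √235; ℓ=2 ⇒ convergent index 1
step 0: (15, 1)  from 15·(1,0) + (0,1)
step 1: (46, 3)  from 3·(15,1) + (1,0)
(x₁, y₁) = (46, 3);  46² − 235·3² = 1 ✓
n=2: (46,3)∘(46,3) = (46·46+235·3·3, 46·3+3·46) = (4231,276)
n=3: (4231,276)∘(46,3) = (46·4231+235·3·276, 46·276+3·4231) = (389206,25389)
n=4: (389206,25389)∘(46,3) = (46·389206+235·3·25389, 46·25389+3·389206) = (35802721,2335512)
n=5: (35802721,2335512)∘(46,3) = (46·35802721+235·3·2335512, 46·2335512+3·35802721) = (3293461126,214841715)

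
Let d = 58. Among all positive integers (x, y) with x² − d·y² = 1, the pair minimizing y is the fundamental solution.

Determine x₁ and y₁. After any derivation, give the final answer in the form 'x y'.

[7; 1,1,1,1,1,1,14] for √58; ℓ=7 ⇒ convergent index 13
step 0: (7, 1)  from 7·(1,0) + (0,1)
step 1: (8, 1)  from 1·(7,1) + (1,0)
step 2: (15, 2)  from 1·(8,1) + (7,1)
…
step 4: (38, 5)  from 1·(23,3) + (15,2)
step 5: (61, 8)  from 1·(38,5) + (23,3)
step 6: (99, 13)  from 1·(61,8) + (38,5)
step 7: (1447, 190)  from 14·(99,13) + (61,8)
step 8: (1546, 203)  from 1·(1447,190) + (99,13)
step 9: (2993, 393)  from 1·(1546,203) + (1447,190)
step 10: (4539, 596)  from 1·(2993,393) + (1546,203)
…
step 12: (12071, 1585)  from 1·(7532,989) + (4539,596)
step 13: (19603, 2574)  from 1·(12071,1585) + (7532,989)
fundamental: x₁=19603, y₁=2574  (since 384277609 − 58·6625476 = 1)

19603 2574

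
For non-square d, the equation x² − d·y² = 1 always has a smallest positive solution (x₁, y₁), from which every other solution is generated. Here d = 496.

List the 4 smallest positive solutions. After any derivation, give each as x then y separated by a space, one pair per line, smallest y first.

[22; 3,1,2,4,1,…,1,3,44] for √496; ℓ=16 ⇒ convergent index 15
step 0: (22, 1)  from 22·(1,0) + (0,1)
step 1: (67, 3)  from 3·(22,1) + (1,0)
step 2: (89, 4)  from 1·(67,3) + (22,1)
step 3: (245, 11)  from 2·(89,4) + (67,3)
step 4: (1069, 48)  from 4·(245,11) + (89,4)
step 5: (1314, 59)  from 1·(1069,48) + (245,11)
step 6: (2383, 107)  from 1·(1314,59) + (1069,48)
step 7: (6080, 273)  from 2·(2383,107) + (1314,59)
step 8: (14543, 653)  from 2·(6080,273) + (2383,107)
step 9: (35166, 1579)  from 2·(14543,653) + (6080,273)
step 10: (49709, 2232)  from 1·(35166,1579) + (14543,653)
step 11: (84875, 3811)  from 1·(49709,2232) + (35166,1579)
step 12: (389209, 17476)  from 4·(84875,3811) + (49709,2232)
step 13: (863293, 38763)  from 2·(389209,17476) + (84875,3811)
step 14: (1252502, 56239)  from 1·(863293,38763) + (389209,17476)
step 15: (4620799, 207480)  from 3·(1252502,56239) + (863293,38763)
fundamental: x₁=4620799, y₁=207480  (since 21351783398401 − 496·43047950400 = 1)
(4620799+207480√496)^2 = 42703566796801 + 1917446753040√496
(4620799+207480√496)^3 = 394649197502177907199 + 17720272078000750440√496
(4620799+207480√496)^4 = 3647189234337689639247667201 + 163763630995505661818050080√496

4620799 207480
42703566796801 1917446753040
394649197502177907199 17720272078000750440
3647189234337689639247667201 163763630995505661818050080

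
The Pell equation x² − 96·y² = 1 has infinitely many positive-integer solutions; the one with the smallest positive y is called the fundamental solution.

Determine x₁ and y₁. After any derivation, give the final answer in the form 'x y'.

49 5

[9; 1,3,1,18] for √96; ℓ=4 ⇒ convergent index 3
step 0: (9, 1)  from 9·(1,0) + (0,1)
…
step 2: (39, 4)  from 3·(10,1) + (9,1)
step 3: (49, 5)  from 1·(39,4) + (10,1)
(x₁, y₁) = (49, 5);  49² − 96·5² = 1 ✓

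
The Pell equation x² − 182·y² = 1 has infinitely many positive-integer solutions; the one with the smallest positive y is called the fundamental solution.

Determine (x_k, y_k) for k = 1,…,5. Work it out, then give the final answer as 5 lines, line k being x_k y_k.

√182 → a₀=13, period (2,26); ℓ=2 even so k=1
a_0=13:  p_0=13·1+0=13,  q_0=13·0+1=1
a_1=2:  p_1=2·13+1=27,  q_1=2·1+0=2
fundamental: x₁=27, y₁=2  (since 729 − 182·4 = 1)
k=2:  x_2 = 27·27+182·2·2 = 1457,  y_2 = 27·2+2·27 = 108
k=3:  x_3 = 27·1457+182·2·108 = 78651,  y_3 = 27·108+2·1457 = 5830
k=4:  x_4 = 27·78651+182·2·5830 = 4245697,  y_4 = 27·5830+2·78651 = 314712
k=5:  x_5 = 27·4245697+182·2·314712 = 229188987,  y_5 = 27·314712+2·4245697 = 16988618

27 2
1457 108
78651 5830
4245697 314712
229188987 16988618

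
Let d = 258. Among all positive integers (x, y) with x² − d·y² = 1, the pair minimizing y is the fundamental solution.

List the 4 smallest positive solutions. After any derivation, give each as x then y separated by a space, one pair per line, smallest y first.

257 16
132097 8224
67897601 4227120
34899234817 2172731456

[16; 16,32] for √258; ℓ=2 ⇒ convergent index 1
i=0: a=16 ⇒ p=16, q=1
i=1: a=16 ⇒ p=257, q=16
→ (257, 16).  Check: 257²=66049, 258·16²=66048, difference 1.
(x_2, y_2) = (257·257 + 258·16·16, 257·16 + 16·257) = (132097, 8224)
(x_3, y_3) = (257·132097 + 258·16·8224, 257·8224 + 16·132097) = (67897601, 4227120)
(x_4, y_4) = (257·67897601 + 258·16·4227120, 257·4227120 + 16·67897601) = (34899234817, 2172731456)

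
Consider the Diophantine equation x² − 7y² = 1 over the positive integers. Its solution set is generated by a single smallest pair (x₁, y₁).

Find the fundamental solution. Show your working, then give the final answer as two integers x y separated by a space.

d=7: √d = [2; 1,1,1,4] (ℓ=4, even), read p_3/q_3
k=0  a_k=2  p_k/q_k = 2/1
k=1  a_k=1  p_k/q_k = 3/1
k=2  a_k=1  p_k/q_k = 5/2
k=3  a_k=1  p_k/q_k = 8/3
fundamental: x₁=8, y₁=3  (since 64 − 7·9 = 1)

8 3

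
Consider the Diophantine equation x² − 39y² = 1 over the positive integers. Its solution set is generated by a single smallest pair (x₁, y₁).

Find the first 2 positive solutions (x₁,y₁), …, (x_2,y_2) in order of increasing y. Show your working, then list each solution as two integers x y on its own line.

25 4
1249 200

d=39: √d = [6; 4,12] (ℓ=2, even), read p_1/q_1
step 0: (6, 1)  from 6·(1,0) + (0,1)
step 1: (25, 4)  from 4·(6,1) + (1,0)
(x₁, y₁) = (25, 4);  25² − 39·4² = 1 ✓
(25+4√39)^2 = 1249 + 200√39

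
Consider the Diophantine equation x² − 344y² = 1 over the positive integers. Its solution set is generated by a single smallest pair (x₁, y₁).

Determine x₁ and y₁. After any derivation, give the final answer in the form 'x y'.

√344 = [18; 1,1,4,1,3,1,4,1,1,36, …], period ℓ=10 (even) → k=9
a_0=18:  p_0=18·1+0=18,  q_0=18·0+1=1
…
a_3=4:  p_3=4·37+19=167,  q_3=4·2+1=9
…
a_5=3:  p_5=3·204+167=779,  q_5=3·11+9=42
…
a_7=4:  p_7=4·983+779=4711,  q_7=4·53+42=254
a_8=1:  p_8=1·4711+983=5694,  q_8=1·254+53=307
a_9=1:  p_9=1·5694+4711=10405,  q_9=1·307+254=561
(x₁, y₁) = (10405, 561);  10405² − 344·561² = 1 ✓

10405 561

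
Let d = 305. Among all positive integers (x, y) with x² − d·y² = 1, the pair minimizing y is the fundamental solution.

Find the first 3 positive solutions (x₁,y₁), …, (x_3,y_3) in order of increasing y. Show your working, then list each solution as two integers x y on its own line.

[17; 2,6,2,34] for √305; ℓ=4 ⇒ convergent index 3
k=0  a_k=17  p_k/q_k = 17/1
k=1  a_k=2  p_k/q_k = 35/2
k=2  a_k=6  p_k/q_k = 227/13
k=3  a_k=2  p_k/q_k = 489/28
→ (489, 28).  Check: 489²=239121, 305·28²=239120, difference 1.
(x_2, y_2) = (489·489 + 305·28·28, 489·28 + 28·489) = (478241, 27384)
(x_3, y_3) = (489·478241 + 305·28·27384, 489·27384 + 28·478241) = (467719209, 26781524)

489 28
478241 27384
467719209 26781524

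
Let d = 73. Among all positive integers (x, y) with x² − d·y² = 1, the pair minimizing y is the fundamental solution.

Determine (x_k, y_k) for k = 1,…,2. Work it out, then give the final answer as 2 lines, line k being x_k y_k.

2281249 267000
10408194000001 1218186966000

√73 = [8; 1,1,5,5,1,1,16, …], period ℓ=7 (odd) → k=13
step 0: (8, 1)  from 8·(1,0) + (0,1)
…
step 3: (94, 11)  from 5·(17,2) + (9,1)
…
step 11: (1040241, 121751)  from 5·(200767,23498) + (36406,4261)
step 12: (1241008, 145249)  from 1·(1040241,121751) + (200767,23498)
step 13: (2281249, 267000)  from 1·(1241008,145249) + (1040241,121751)
→ (2281249, 267000).  Check: 2281249²=5204097000001, 73·267000²=5204097000000, difference 1.
n=2: (2281249,267000)∘(2281249,267000) = (2281249·2281249+73·267000·267000, 2281249·267000+267000·2281249) = (10408194000001,1218186966000)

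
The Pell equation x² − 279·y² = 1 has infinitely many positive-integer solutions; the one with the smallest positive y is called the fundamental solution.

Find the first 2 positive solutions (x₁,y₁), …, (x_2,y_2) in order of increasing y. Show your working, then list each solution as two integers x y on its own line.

√279 = [16; 1,2,2,1,2,2,1,32, …], period ℓ=8 (even) → k=7
i=0: a=16 ⇒ p=16, q=1
i=1: a=1 ⇒ p=17, q=1
i=2: a=2 ⇒ p=50, q=3
i=3: a=2 ⇒ p=117, q=7
i=4: a=1 ⇒ p=167, q=10
i=5: a=2 ⇒ p=451, q=27
i=6: a=2 ⇒ p=1069, q=64
i=7: a=1 ⇒ p=1520, q=91
→ (1520, 91).  Check: 1520²=2310400, 279·91²=2310399, difference 1.
k=2:  x_2 = 1520·1520+279·91·91 = 4620799,  y_2 = 1520·91+91·1520 = 276640

1520 91
4620799 276640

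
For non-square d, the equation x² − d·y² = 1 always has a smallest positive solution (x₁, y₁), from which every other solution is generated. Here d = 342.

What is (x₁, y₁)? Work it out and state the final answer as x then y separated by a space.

37 2

√342 = [18; 2,36, …], period ℓ=2 (even) → k=1
i=0: a=18 ⇒ p=18, q=1
i=1: a=2 ⇒ p=37, q=2
→ (37, 2).  Check: 37²=1369, 342·2²=1368, difference 1.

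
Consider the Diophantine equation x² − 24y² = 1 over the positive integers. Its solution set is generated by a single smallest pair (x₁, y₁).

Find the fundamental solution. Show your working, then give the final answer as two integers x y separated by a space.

[4; 1,8] for √24; ℓ=2 ⇒ convergent index 1
k=0  a_k=4  p_k/q_k = 4/1
k=1  a_k=1  p_k/q_k = 5/1
fundamental: x₁=5, y₁=1  (since 25 − 24·1 = 1)

5 1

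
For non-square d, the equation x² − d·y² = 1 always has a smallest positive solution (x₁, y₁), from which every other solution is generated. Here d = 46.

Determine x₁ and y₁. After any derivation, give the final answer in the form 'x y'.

24335 3588

d=46: √d = [6; 1,3,1,1,2,6,2,1,1,3,1,12] (ℓ=12, even), read p_11/q_11
a_0=6:  p_0=6·1+0=6,  q_0=6·0+1=1
a_1=1:  p_1=1·6+1=7,  q_1=1·1+0=1
a_2=3:  p_2=3·7+6=27,  q_2=3·1+1=4
…
a_4=1:  p_4=1·34+27=61,  q_4=1·5+4=9
a_5=2:  p_5=2·61+34=156,  q_5=2·9+5=23
a_6=6:  p_6=6·156+61=997,  q_6=6·23+9=147
a_7=2:  p_7=2·997+156=2150,  q_7=2·147+23=317
a_8=1:  p_8=1·2150+997=3147,  q_8=1·317+147=464
a_9=1:  p_9=1·3147+2150=5297,  q_9=1·464+317=781
a_10=3:  p_10=3·5297+3147=19038,  q_10=3·781+464=2807
a_11=1:  p_11=1·19038+5297=24335,  q_11=1·2807+781=3588
fundamental: x₁=24335, y₁=3588  (since 592192225 − 46·12873744 = 1)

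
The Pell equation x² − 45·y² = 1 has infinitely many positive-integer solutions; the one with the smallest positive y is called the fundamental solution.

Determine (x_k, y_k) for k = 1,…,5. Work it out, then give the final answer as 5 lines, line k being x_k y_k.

161 24
51841 7728
16692641 2488392
5374978561 801254496
1730726404001 258001459320

d=45: √d = [6; 1,2,2,2,1,12] (ℓ=6, even), read p_5/q_5
i=0: a=6 ⇒ p=6, q=1
…
i=3: a=2 ⇒ p=47, q=7
i=4: a=2 ⇒ p=114, q=17
i=5: a=1 ⇒ p=161, q=24
→ (161, 24).  Check: 161²=25921, 45·24²=25920, difference 1.
(161+24√45)^2 = 51841 + 7728√45
(161+24√45)^3 = 16692641 + 2488392√45
(161+24√45)^4 = 5374978561 + 801254496√45
(161+24√45)^5 = 1730726404001 + 258001459320√45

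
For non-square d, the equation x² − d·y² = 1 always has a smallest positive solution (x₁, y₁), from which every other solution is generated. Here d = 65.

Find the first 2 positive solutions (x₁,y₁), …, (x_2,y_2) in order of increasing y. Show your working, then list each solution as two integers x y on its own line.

129 16
33281 4128

[8; 16] for √65; ℓ=1 ⇒ convergent index 1
step 0: (8, 1)  from 8·(1,0) + (0,1)
step 1: (129, 16)  from 16·(8,1) + (1,0)
→ (129, 16).  Check: 129²=16641, 65·16²=16640, difference 1.
(x_2, y_2) = (129·129 + 65·16·16, 129·16 + 16·129) = (33281, 4128)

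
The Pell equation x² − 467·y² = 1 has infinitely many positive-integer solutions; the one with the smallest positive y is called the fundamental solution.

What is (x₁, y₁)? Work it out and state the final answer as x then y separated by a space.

[21; 1,1,1,1,3,…,1,1,42] for √467; ℓ=14 ⇒ convergent index 13
a_0=21:  p_0=21·1+0=21,  q_0=21·0+1=1
…
a_2=1:  p_2=1·22+21=43,  q_2=1·1+1=2
…
a_4=1:  p_4=1·65+43=108,  q_4=1·3+2=5
…
a_6=3:  p_6=3·389+108=1275,  q_6=3·18+5=59
a_7=21:  p_7=21·1275+389=27164,  q_7=21·59+18=1257
a_8=3:  p_8=3·27164+1275=82767,  q_8=3·1257+59=3830
a_9=3:  p_9=3·82767+27164=275465,  q_9=3·3830+1257=12747
a_10=1:  p_10=1·275465+82767=358232,  q_10=1·12747+3830=16577
…
a_12=1:  p_12=1·633697+358232=991929,  q_12=1·29324+16577=45901
a_13=1:  p_13=1·991929+633697=1625626,  q_13=1·45901+29324=75225
(x₁, y₁) = (1625626, 75225);  1625626² − 467·75225² = 1 ✓

1625626 75225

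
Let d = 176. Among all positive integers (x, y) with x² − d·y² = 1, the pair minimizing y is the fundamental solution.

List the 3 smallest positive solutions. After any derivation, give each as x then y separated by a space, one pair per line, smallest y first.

199 15
79201 5970
31521799 2376045

√176 → a₀=13, period (3,1,3,26); ℓ=4 even so k=3
i=0: a=13 ⇒ p=13, q=1
i=1: a=3 ⇒ p=40, q=3
i=2: a=1 ⇒ p=53, q=4
i=3: a=3 ⇒ p=199, q=15
(x₁, y₁) = (199, 15);  199² − 176·15² = 1 ✓
k=2:  x_2 = 199·199+176·15·15 = 79201,  y_2 = 199·15+15·199 = 5970
k=3:  x_3 = 199·79201+176·15·5970 = 31521799,  y_3 = 199·5970+15·79201 = 2376045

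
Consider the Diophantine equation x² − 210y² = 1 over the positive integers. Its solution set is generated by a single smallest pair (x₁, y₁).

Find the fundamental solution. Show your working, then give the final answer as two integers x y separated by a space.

√210 → a₀=14, period (2,28); ℓ=2 even so k=1
step 0: (14, 1)  from 14·(1,0) + (0,1)
step 1: (29, 2)  from 2·(14,1) + (1,0)
→ (29, 2).  Check: 29²=841, 210·2²=840, difference 1.

29 2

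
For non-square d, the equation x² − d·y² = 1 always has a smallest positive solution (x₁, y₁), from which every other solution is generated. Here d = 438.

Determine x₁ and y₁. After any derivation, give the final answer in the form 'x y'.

[20; 1,12,1,40] for √438; ℓ=4 ⇒ convergent index 3
k=0  a_k=20  p_k/q_k = 20/1
…
k=2  a_k=12  p_k/q_k = 272/13
k=3  a_k=1  p_k/q_k = 293/14
fundamental: x₁=293, y₁=14  (since 85849 − 438·196 = 1)

293 14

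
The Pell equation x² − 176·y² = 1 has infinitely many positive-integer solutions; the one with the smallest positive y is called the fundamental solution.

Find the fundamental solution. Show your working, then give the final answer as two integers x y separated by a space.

199 15

√176 → a₀=13, period (3,1,3,26); ℓ=4 even so k=3
i=0: a=13 ⇒ p=13, q=1
…
i=2: a=1 ⇒ p=53, q=4
i=3: a=3 ⇒ p=199, q=15
fundamental: x₁=199, y₁=15  (since 39601 − 176·225 = 1)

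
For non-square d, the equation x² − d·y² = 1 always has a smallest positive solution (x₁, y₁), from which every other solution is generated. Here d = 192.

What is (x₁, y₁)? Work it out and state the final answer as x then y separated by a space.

97 7

√192 → a₀=13, period (1,5,1,26); ℓ=4 even so k=3
a_0=13:  p_0=13·1+0=13,  q_0=13·0+1=1
a_1=1:  p_1=1·13+1=14,  q_1=1·1+0=1
a_2=5:  p_2=5·14+13=83,  q_2=5·1+1=6
a_3=1:  p_3=1·83+14=97,  q_3=1·6+1=7
(x₁, y₁) = (97, 7);  97² − 192·7² = 1 ✓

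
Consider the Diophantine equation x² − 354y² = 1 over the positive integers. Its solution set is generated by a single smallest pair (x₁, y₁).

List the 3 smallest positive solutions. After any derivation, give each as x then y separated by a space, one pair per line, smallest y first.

258065 13716
133195088449 7079239080
68745981000924305 3653807666346684

[18; 1,4,2,2,18,2,2,4,1,36] for √354; ℓ=10 ⇒ convergent index 9
k=0  a_k=18  p_k/q_k = 18/1
k=1  a_k=1  p_k/q_k = 19/1
k=2  a_k=4  p_k/q_k = 94/5
…
k=4  a_k=2  p_k/q_k = 508/27
…
k=6  a_k=2  p_k/q_k = 19210/1021
…
k=8  a_k=4  p_k/q_k = 210294/11177
k=9  a_k=1  p_k/q_k = 258065/13716
(x₁, y₁) = (258065, 13716);  258065² − 354·13716² = 1 ✓
k=2:  x_2 = 258065·258065+354·13716·13716 = 133195088449,  y_2 = 258065·13716+13716·258065 = 7079239080
k=3:  x_3 = 258065·133195088449+354·13716·7079239080 = 68745981000924305,  y_3 = 258065·7079239080+13716·133195088449 = 3653807666346684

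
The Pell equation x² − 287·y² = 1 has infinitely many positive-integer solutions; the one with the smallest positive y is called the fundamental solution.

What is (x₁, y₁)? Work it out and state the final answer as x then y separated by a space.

288 17

√287 → a₀=16, period (1,15,1,32); ℓ=4 even so k=3
a_0=16:  p_0=16·1+0=16,  q_0=16·0+1=1
a_1=1:  p_1=1·16+1=17,  q_1=1·1+0=1
a_2=15:  p_2=15·17+16=271,  q_2=15·1+1=16
a_3=1:  p_3=1·271+17=288,  q_3=1·16+1=17
fundamental: x₁=288, y₁=17  (since 82944 − 287·289 = 1)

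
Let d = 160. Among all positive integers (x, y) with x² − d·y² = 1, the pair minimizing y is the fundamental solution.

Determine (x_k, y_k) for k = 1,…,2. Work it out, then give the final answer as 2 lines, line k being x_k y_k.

721 57
1039681 82194

[12; 1,1,1,5,1,1,1,24] for √160; ℓ=8 ⇒ convergent index 7
a_0=12:  p_0=12·1+0=12,  q_0=12·0+1=1
…
a_5=1:  p_5=1·215+38=253,  q_5=1·17+3=20
a_6=1:  p_6=1·253+215=468,  q_6=1·20+17=37
a_7=1:  p_7=1·468+253=721,  q_7=1·37+20=57
→ (721, 57).  Check: 721²=519841, 160·57²=519840, difference 1.
(721+57√160)^2 = 1039681 + 82194√160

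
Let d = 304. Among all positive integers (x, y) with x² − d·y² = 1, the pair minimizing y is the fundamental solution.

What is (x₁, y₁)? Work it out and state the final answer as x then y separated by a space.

[17; 2,3,2,1,1,1,1,1,2,3,2,34] for √304; ℓ=12 ⇒ convergent index 11
i=0: a=17 ⇒ p=17, q=1
…
i=5: a=1 ⇒ p=680, q=39
i=6: a=1 ⇒ p=1081, q=62
…
i=9: a=2 ⇒ p=7445, q=427
i=10: a=3 ⇒ p=25177, q=1444
i=11: a=2 ⇒ p=57799, q=3315
(x₁, y₁) = (57799, 3315);  57799² − 304·3315² = 1 ✓

57799 3315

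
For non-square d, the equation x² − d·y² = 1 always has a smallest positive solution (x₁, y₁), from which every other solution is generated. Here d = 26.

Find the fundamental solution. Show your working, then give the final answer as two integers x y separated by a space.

√26 → a₀=5, period (10); ℓ=1 odd so k=1
i=0: a=5 ⇒ p=5, q=1
i=1: a=10 ⇒ p=51, q=10
→ (51, 10).  Check: 51²=2601, 26·10²=2600, difference 1.

51 10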